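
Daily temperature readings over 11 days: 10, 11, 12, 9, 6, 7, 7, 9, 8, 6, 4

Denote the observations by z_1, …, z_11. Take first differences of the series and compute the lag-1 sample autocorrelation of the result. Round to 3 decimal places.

First differences Δz: 1, 1, -3, -3, 1, 0, 2, -1, -2, -2
Mean of differences = -0.6000
Numerator Σ(Δz_t−Δz̄)(Δz_{t+1}−Δz̄) = 4.6400
Denominator Σ(Δz_t−Δz̄)² = 30.4000
r_1(Δz) = 4.6400 / 30.4000 = 0.153

0.153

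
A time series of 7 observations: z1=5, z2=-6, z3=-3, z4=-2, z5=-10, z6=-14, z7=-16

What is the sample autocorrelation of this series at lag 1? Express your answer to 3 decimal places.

Mean z̄ = (5 − 6 − 3 − 2 − 10 − 14 − 16)/7 = -6.5714
Σ(z_t−z̄)(z_{t+1}−z̄) = (6.6122) + (2.0408) + (16.3265) + (-15.6735) + (25.4694) + (70.0408) = 104.8163
Denominator Σ(z_t−z̄)² = 323.7143
r_1 = 104.8163 / 323.7143 = 0.324

0.324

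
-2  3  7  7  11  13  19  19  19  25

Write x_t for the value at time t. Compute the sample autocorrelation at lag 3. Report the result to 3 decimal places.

0.201

Mean x̄ = (-2 + 3 + 7 + 7 + 11 + 13 + 19 + 19 + 19 + 25)/10 = 12.1000
Σ(x_t−x̄)(x_{t+3}−x̄) = (71.9100) + (10.0100) + (-4.5900) + (-35.1900) + (-7.5900) + (6.2100) + (89.0100) = 129.7700
Denominator Σ(x_t−x̄)² = 644.9000
r_3 = 129.7700 / 644.9000 = 0.201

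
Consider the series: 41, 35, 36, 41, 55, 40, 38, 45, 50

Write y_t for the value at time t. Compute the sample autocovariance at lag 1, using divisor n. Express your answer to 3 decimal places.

Mean ȳ = (41 + 35 + 36 + 41 + 55 + 40 + 38 + 45 + 50)/9 = 42.3333
Σ_{t=1}^{8}(y_t−ȳ)(y_{t+1}−ȳ) = 37.2222
γ_1 = 37.2222 / 9 = 4.136

4.136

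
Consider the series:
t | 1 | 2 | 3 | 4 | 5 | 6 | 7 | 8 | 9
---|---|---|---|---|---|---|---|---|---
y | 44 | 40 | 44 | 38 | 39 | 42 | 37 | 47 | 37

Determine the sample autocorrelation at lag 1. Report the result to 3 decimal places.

Mean ȳ = (44 + 40 + 44 + 38 + 39 + 42 + 37 + 47 + 37)/9 = 40.8889
Numerator Σ_{t=1}^{8}(y_t−ȳ)(y_{t+1}−ȳ) = -63.0123
Denominator Σ(y_t−ȳ)² = 100.8889
r_1 = -63.0123 / 100.8889 = -0.625

-0.625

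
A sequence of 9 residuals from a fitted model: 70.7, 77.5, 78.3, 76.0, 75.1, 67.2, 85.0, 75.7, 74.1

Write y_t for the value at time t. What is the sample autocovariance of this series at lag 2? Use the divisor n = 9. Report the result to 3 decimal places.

-4.057

Mean ȳ = (70.7 + 77.5 + 78.3 + 76.0 + 75.1 + 67.2 + 85.0 + 75.7 + 74.1)/9 = 75.5111
Σ_{t=1}^{7}(y_t−ȳ)(y_{t+2}−ȳ) = -36.5158
γ_2 = -36.5158 / 9 = -4.057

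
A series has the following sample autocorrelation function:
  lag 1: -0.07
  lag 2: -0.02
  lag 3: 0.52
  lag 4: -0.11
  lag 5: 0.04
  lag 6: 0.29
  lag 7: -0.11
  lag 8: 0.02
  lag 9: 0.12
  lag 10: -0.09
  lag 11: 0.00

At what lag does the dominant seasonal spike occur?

3

The largest autocorrelation is r_3 = 0.52, with a weaker echo at lag 6 (0.29); the remaining lags stay at or below 0.12.
The dominant spike at lag 3 indicates a seasonal period of 3.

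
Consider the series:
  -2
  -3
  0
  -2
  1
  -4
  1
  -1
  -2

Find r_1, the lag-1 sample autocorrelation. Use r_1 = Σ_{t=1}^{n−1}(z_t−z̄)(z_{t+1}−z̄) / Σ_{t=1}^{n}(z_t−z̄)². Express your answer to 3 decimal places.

-0.644

Mean z̄ = (-2 − 3 + 0 − 2 + 1 − 4 + 1 − 1 − 2)/9 = -1.3333
Numerator Σ_{t=1}^{8}(z_t−z̄)(z_{t+1}−z̄) = -15.4444
Denominator Σ(z_t−z̄)² = 24.0000
r_1 = -15.4444 / 24.0000 = -0.644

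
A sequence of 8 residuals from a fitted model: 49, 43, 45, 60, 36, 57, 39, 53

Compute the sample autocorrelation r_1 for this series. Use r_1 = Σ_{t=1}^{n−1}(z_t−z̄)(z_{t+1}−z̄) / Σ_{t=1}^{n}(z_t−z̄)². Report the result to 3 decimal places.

-0.797

Mean z̄ = (49 + 43 + 45 + 60 + 36 + 57 + 39 + 53)/8 = 47.7500
Σ(z_t−z̄)(z_{t+1}−z̄) = (-5.9375) + (13.0625) + (-33.6875) + (-143.9375) + (-108.6875) + (-80.9375) + (-45.9375) = -406.0625
Denominator Σ(z_t−z̄)² = 509.5000
r_1 = -406.0625 / 509.5000 = -0.797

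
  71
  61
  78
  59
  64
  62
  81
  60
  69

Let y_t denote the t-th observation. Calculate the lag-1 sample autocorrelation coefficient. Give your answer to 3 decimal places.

-0.616

Mean ȳ = (71 + 61 + 78 + 59 + 64 + 62 + 81 + 60 + 69)/9 = 67.2222
Numerator Σ_{t=1}^{8}(y_t−ȳ)(y_{t+1}−ȳ) = -320.1605
Denominator Σ(y_t−ȳ)² = 519.5556
r_1 = -320.1605 / 519.5556 = -0.616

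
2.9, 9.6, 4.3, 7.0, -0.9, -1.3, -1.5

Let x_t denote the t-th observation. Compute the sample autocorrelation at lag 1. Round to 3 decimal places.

Mean x̄ = (2.9 + 9.6 + 4.3 + 7.0 − 0.9 − 1.3 − 1.5)/7 = 2.8714
Σ(x_t−x̄)(x_{t+1}−x̄) = (0.1922) + (9.6122) + (5.8980) + (-15.5706) + (15.7322) + (18.2351) = 34.0992
Denominator Σ(x_t−x̄)² = 115.0943
r_1 = 34.0992 / 115.0943 = 0.296

0.296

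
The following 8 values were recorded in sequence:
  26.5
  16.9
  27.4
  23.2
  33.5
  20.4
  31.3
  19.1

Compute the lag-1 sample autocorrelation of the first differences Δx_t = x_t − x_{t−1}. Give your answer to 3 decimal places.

-0.772

First differences Δx: -9.6, 10.5, -4.2, 10.3, -13.1, 10.9, -12.2
Mean of differences = -1.0571
Numerator Σ(Δx_t−Δx̄)(Δx_{t+1}−Δx̄) = -584.7547
Denominator Σ(Δx_t−Δx̄)² = 757.5771
r_1(Δx) = -584.7547 / 757.5771 = -0.772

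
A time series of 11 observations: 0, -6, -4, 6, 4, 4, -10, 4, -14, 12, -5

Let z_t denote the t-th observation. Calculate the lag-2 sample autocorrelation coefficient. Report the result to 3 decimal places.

0.331

Mean z̄ = (0 − 6 − 4 + 6 + 4 + 4 − 10 + 4 − 14 + 12 − 5)/11 = -0.8182
Numerator Σ_{t=1}^{9}(z_t−z̄)(z_{t+2}−z̄) = 196.4793
Denominator Σ(z_t−z̄)² = 593.6364
r_2 = 196.4793 / 593.6364 = 0.331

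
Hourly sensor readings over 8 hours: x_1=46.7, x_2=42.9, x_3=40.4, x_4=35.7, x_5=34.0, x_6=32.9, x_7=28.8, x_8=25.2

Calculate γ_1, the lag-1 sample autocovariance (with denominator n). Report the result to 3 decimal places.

Mean x̄ = (46.7 + 42.9 + 40.4 + 35.7 + 34.0 + 32.9 + 28.8 + 25.2)/8 = 35.8250
Deviations: 10.8750, 7.0750, 4.5750, -0.1250, -1.8250, -2.9250, -7.0250, -10.6250
Σ_{t=1}^{7}(x_t−x̄)(x_{t+1}−x̄) = 209.4919
γ_1 = 209.4919 / 8 = 26.186

26.186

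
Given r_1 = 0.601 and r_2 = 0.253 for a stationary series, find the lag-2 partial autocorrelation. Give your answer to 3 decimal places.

-0.169

φ_{22} = (r_2 − r_1²) / (1 − r_1²)
r_1² = (0.601)² = 0.361201
Numerator = 0.253 − 0.3612 = -0.1082; denominator = 1 − 0.3612 = 0.6388
φ_{22} = -0.1082 / 0.6388 = -0.169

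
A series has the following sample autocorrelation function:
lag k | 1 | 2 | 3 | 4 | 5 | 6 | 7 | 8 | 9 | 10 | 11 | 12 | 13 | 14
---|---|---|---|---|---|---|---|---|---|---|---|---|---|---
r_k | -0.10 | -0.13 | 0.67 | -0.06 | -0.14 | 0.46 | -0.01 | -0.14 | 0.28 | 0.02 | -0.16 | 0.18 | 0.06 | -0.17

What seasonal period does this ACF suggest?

3

The largest autocorrelation is r_3 = 0.67, with weaker echoes at lags 6 (0.46), 9 (0.28) and 12 (0.18); the remaining lags stay at or below 0.06.
The dominant spike at lag 3 indicates a seasonal period of 3.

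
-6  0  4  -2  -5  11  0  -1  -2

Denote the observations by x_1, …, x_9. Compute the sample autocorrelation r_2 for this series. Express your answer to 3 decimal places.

-0.368

Mean x̄ = (-6 + 0 + 4 − 2 − 5 + 11 + 0 − 1 − 2)/9 = -0.1111
Σ(x_t−x̄)(x_{t+2}−x̄) = (-24.2099) + (-0.2099) + (-20.0988) + (-20.9877) + (-0.5432) + (-9.8765) + (-0.2099) = -76.1358
Denominator Σ(x_t−x̄)² = 206.8889
r_2 = -76.1358 / 206.8889 = -0.368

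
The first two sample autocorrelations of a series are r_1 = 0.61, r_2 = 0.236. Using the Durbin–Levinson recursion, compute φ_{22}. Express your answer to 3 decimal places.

-0.217

φ_{22} = (r_2 − r_1²) / (1 − r_1²)
r_1² = (0.61)² = 0.3721
Numerator = 0.236 − 0.3721 = -0.1361; denominator = 1 − 0.3721 = 0.6279
φ_{22} = -0.1361 / 0.6279 = -0.217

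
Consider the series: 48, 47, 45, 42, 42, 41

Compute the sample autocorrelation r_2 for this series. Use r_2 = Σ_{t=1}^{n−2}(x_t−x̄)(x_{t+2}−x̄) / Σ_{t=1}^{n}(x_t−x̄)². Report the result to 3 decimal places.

Mean x̄ = (48 + 47 + 45 + 42 + 42 + 41)/6 = 44.1667
Σ(x_t−x̄)(x_{t+2}−x̄) = (3.1944) + (-6.1389) + (-1.8056) + (6.8611) = 2.1111
Denominator Σ(x_t−x̄)² = 42.8333
r_2 = 2.1111 / 42.8333 = 0.049

0.049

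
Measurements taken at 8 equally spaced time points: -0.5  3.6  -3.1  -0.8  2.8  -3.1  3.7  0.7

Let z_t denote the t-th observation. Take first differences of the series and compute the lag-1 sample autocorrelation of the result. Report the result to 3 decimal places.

First differences Δz: 4.1, -6.7, 2.3, 3.6, -5.9, 6.8, -3.0
Mean of differences = 0.1714
Numerator Σ(Δz_t−Δz̄)(Δz_{t+1}−Δz̄) = -116.4065
Denominator Σ(Δz_t−Δz̄)² = 169.7943
r_1(Δz) = -116.4065 / 169.7943 = -0.686

-0.686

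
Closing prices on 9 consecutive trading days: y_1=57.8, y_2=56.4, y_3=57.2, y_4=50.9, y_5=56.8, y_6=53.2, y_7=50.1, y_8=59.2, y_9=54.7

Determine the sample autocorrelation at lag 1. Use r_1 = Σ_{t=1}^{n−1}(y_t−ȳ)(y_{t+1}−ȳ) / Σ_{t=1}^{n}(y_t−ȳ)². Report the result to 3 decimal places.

-0.321

Mean ȳ = (57.8 + 56.4 + 57.2 + 50.9 + 56.8 + 53.2 + 50.1 + 59.2 + 54.7)/9 = 55.1444
Numerator Σ_{t=1}^{8}(y_t−ȳ)(y_{t+1}−ȳ) = -25.5075
Denominator Σ(y_t−ȳ)² = 79.4822
r_1 = -25.5075 / 79.4822 = -0.321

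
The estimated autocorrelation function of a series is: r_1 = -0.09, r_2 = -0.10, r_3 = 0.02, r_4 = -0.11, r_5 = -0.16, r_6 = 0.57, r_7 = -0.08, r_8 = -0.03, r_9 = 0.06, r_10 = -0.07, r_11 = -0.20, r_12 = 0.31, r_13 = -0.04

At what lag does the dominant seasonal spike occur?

The largest autocorrelation is r_6 = 0.57, with a weaker echo at lag 12 (0.31); the remaining lags stay at or below 0.06.
The dominant spike at lag 6 indicates a seasonal period of 6.

6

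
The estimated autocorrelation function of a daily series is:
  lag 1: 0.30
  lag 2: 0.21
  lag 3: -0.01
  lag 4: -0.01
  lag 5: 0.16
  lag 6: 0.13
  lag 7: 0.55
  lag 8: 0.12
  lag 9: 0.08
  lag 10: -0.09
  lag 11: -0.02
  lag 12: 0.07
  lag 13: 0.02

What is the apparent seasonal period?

7

The largest autocorrelation is r_7 = 0.55; the remaining lags stay at or below 0.30. The elevated value at lag 1 (0.30), dropping to 0.21 at lag 2, reflects decaying short-term dependence rather than seasonality.
The dominant spike at lag 7 indicates a seasonal period of 7.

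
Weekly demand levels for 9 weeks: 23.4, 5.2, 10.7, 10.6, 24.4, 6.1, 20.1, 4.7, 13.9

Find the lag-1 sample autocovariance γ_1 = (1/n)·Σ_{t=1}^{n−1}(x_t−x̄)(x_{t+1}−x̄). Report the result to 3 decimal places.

-30.775

Mean x̄ = (23.4 + 5.2 + 10.7 + 10.6 + 24.4 + 6.1 + 20.1 + 4.7 + 13.9)/9 = 13.2333
Σ_{t=1}^{8}(x_t−x̄)(x_{t+1}−x̄) = -276.9778
γ_1 = -276.9778 / 9 = -30.775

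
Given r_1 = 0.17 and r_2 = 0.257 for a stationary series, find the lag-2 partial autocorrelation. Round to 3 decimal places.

0.235

φ_{22} = (r_2 − r_1²) / (1 − r_1²)
r_1² = (0.17)² = 0.0289
Numerator = 0.257 − 0.0289 = 0.2281; denominator = 1 − 0.0289 = 0.9711
φ_{22} = 0.2281 / 0.9711 = 0.235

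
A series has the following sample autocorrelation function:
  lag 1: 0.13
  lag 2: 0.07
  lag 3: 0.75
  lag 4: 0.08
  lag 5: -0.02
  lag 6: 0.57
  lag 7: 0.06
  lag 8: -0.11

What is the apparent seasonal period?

3

The largest autocorrelation is r_3 = 0.75, with a weaker echo at lag 6 (0.57); the remaining lags stay at or below 0.13.
The dominant spike at lag 3 indicates a seasonal period of 3.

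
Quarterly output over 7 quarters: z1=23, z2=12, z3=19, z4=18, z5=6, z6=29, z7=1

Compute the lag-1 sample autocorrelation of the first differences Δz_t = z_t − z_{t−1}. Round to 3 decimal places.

-0.610

First differences Δz: -11, 7, -1, -12, 23, -28
Mean of differences = -3.6667
Numerator Σ(Δz_t−Δz̄)(Δz_{t+1}−Δz̄) = -943.1111
Denominator Σ(Δz_t−Δz̄)² = 1547.3333
r_1(Δz) = -943.1111 / 1547.3333 = -0.610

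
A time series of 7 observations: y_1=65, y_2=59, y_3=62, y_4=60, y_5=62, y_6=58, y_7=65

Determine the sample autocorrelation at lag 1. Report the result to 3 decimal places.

Mean ȳ = (65 + 59 + 62 + 60 + 62 + 58 + 65)/7 = 61.5714
Σ(y_t−ȳ)(y_{t+1}−ȳ) = (-8.8163) + (-1.1020) + (-0.6735) + (-0.6735) + (-1.5306) + (-12.2449) = -25.0408
Denominator Σ(y_t−ȳ)² = 45.7143
r_1 = -25.0408 / 45.7143 = -0.548

-0.548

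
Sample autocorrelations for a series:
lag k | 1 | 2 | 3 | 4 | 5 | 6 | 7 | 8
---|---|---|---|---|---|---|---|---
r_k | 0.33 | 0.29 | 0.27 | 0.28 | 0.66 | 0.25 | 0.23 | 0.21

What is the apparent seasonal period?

The largest autocorrelation is r_5 = 0.66; the remaining lags stay at or below 0.33. The elevated value at lag 1 (0.33), dropping to 0.29 at lag 2, reflects decaying short-term dependence rather than seasonality.
The dominant spike at lag 5 indicates a seasonal period of 5.

5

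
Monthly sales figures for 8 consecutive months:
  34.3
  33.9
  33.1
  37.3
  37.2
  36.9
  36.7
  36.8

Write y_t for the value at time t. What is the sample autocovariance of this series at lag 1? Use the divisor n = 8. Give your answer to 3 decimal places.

Mean ȳ = (34.3 + 33.9 + 33.1 + 37.3 + 37.2 + 36.9 + 36.7 + 36.8)/8 = 35.7750
Deviations: -1.4750, -1.8750, -2.6750, 1.5250, 1.4250, 1.1250, 0.9250, 1.0250
Σ_{t=1}^{7}(y_t−ȳ)(y_{t+1}−ȳ) = 9.4669
γ_1 = 9.4669 / 8 = 1.183

1.183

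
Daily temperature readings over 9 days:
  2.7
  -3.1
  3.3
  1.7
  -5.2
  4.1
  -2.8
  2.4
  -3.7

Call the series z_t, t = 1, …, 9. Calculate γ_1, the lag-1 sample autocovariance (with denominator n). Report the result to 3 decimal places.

Mean z̄ = (2.7 − 3.1 + 3.3 + 1.7 − 5.2 + 4.1 − 2.8 + 2.4 − 3.7)/9 = -0.0667
Σ_{t=1}^{8}(z_t−z̄)(z_{t+1}−z̄) = -70.2078
γ_1 = -70.2078 / 9 = -7.801

-7.801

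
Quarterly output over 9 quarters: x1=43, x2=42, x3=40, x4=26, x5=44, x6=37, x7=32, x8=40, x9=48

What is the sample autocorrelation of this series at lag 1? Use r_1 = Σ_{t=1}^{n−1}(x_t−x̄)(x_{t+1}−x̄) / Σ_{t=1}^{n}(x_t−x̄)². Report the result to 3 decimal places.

-0.157

Mean x̄ = (43 + 42 + 40 + 26 + 44 + 37 + 32 + 40 + 48)/9 = 39.1111
Numerator Σ_{t=1}^{8}(x_t−x̄)(x_{t+1}−x̄) = -55.6790
Denominator Σ(x_t−x̄)² = 354.8889
r_1 = -55.6790 / 354.8889 = -0.157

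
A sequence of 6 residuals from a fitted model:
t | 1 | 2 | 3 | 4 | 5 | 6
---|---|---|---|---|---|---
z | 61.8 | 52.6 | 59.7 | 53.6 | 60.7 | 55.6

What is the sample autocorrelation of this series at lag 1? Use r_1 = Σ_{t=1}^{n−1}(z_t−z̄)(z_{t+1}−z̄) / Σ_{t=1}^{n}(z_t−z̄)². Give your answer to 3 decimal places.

-0.782

Mean z̄ = (61.8 + 52.6 + 59.7 + 53.6 + 60.7 + 55.6)/6 = 57.3333
Deviations from mean: 4.4667, -4.7333, 2.3667, -3.7333, 3.3667, -1.7333
Σ(z_t−z̄)(z_{t+1}−z̄) = (-21.1422) + (-11.2022) + (-8.8356) + (-12.5689) + (-5.8356) = -59.5844
Denominator Σ(z_t−z̄)² = 76.2333
r_1 = -59.5844 / 76.2333 = -0.782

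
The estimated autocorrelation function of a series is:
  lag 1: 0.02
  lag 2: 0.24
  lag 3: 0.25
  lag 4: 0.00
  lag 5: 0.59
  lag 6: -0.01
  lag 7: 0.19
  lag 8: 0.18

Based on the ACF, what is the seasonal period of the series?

The largest autocorrelation is r_5 = 0.59; the remaining lags stay at or below 0.25.
The dominant spike at lag 5 indicates a seasonal period of 5.

5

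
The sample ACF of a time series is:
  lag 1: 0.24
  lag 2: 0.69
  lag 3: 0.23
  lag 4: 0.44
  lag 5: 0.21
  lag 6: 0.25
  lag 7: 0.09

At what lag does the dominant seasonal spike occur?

The largest autocorrelation is r_2 = 0.69, with weaker echoes at lags 4 (0.44) and 6 (0.25); the remaining lags stay at or below 0.24.
The dominant spike at lag 2 indicates a seasonal period of 2.

2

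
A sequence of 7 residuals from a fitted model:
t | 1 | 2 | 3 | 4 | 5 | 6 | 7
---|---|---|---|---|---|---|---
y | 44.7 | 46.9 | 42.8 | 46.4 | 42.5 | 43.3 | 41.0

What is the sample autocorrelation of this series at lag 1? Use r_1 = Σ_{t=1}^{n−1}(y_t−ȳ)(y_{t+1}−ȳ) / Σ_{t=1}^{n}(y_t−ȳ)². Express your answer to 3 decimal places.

-0.168

Mean ȳ = (44.7 + 46.9 + 42.8 + 46.4 + 42.5 + 43.3 + 41.0)/7 = 43.9429
Σ(y_t−ȳ)(y_{t+1}−ȳ) = (2.2390) + (-3.3796) + (-2.8082) + (-3.5453) + (0.9276) + (1.8918) = -4.6747
Denominator Σ(y_t−ȳ)² = 27.8171
r_1 = -4.6747 / 27.8171 = -0.168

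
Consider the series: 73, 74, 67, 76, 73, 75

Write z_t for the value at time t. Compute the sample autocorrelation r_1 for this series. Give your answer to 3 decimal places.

-0.480

Mean z̄ = (73 + 74 + 67 + 76 + 73 + 75)/6 = 73.0000
Σ(z_t−z̄)(z_{t+1}−z̄) = (0.0000) + (-6.0000) + (-18.0000) + (0.0000) + (0.0000) = -24.0000
Denominator Σ(z_t−z̄)² = 50.0000
r_1 = -24.0000 / 50.0000 = -0.480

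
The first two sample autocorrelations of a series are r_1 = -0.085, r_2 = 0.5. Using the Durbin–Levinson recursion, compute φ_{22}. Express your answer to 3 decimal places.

φ_{22} = (r_2 − r_1²) / (1 − r_1²)
r_1² = (-0.085)² = 0.007225
Numerator = 0.5 − 0.0072 = 0.4928; denominator = 1 − 0.0072 = 0.9928
φ_{22} = 0.4928 / 0.9928 = 0.496

0.496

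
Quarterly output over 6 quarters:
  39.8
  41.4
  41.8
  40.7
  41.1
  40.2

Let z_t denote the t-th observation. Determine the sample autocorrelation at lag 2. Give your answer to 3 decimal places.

-0.260

Mean z̄ = (39.8 + 41.4 + 41.8 + 40.7 + 41.1 + 40.2)/6 = 40.8333
Σ(z_t−z̄)(z_{t+2}−z̄) = (-0.9989) + (-0.0756) + (0.2578) + (0.0844) = -0.7322
Denominator Σ(z_t−z̄)² = 2.8133
r_2 = -0.7322 / 2.8133 = -0.260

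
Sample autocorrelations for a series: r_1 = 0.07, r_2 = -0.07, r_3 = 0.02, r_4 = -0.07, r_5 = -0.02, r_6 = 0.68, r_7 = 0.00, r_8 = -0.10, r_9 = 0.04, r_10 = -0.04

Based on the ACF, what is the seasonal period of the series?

6

The largest autocorrelation is r_6 = 0.68; the remaining lags stay at or below 0.07.
The dominant spike at lag 6 indicates a seasonal period of 6.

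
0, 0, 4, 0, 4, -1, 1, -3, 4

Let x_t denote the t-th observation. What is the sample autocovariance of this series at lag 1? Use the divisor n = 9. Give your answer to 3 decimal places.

-2.889

Mean x̄ = (0 + 0 + 4 + 0 + 4 − 1 + 1 − 3 + 4)/9 = 1.0000
Σ_{t=1}^{8}(x_t−x̄)(x_{t+1}−x̄) = -26.0000
γ_1 = -26.0000 / 9 = -2.889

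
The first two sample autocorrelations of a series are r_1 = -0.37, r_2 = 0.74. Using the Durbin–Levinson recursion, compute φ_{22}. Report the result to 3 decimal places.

φ_{22} = (r_2 − r_1²) / (1 − r_1²)
r_1² = (-0.37)² = 0.1369
Numerator = 0.74 − 0.1369 = 0.6031; denominator = 1 − 0.1369 = 0.8631
φ_{22} = 0.6031 / 0.8631 = 0.699

0.699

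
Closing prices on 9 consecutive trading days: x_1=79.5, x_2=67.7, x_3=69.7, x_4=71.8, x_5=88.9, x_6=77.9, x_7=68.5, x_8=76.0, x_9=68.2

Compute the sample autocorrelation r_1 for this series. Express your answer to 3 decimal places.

-0.044

Mean x̄ = (79.5 + 67.7 + 69.7 + 71.8 + 88.9 + 77.9 + 68.5 + 76.0 + 68.2)/9 = 74.2444
Numerator Σ_{t=1}^{8}(x_t−x̄)(x_{t+1}−x̄) = -17.4909
Denominator Σ(x_t−x̄)² = 397.8422
r_1 = -17.4909 / 397.8422 = -0.044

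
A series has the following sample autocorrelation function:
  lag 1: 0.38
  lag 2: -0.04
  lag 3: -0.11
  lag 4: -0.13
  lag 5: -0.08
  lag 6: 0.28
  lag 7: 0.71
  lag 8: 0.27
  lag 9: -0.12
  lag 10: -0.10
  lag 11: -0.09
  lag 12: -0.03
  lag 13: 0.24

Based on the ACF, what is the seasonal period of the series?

The largest autocorrelation is r_7 = 0.71; the remaining lags stay at or below 0.38.
The dominant spike at lag 7 indicates a seasonal period of 7.

7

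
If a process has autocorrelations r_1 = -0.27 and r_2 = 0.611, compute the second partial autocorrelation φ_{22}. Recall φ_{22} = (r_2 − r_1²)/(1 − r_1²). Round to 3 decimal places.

φ_{22} = (r_2 − r_1²) / (1 − r_1²)
r_1² = (-0.27)² = 0.0729
Numerator = 0.611 − 0.0729 = 0.5381; denominator = 1 − 0.0729 = 0.9271
φ_{22} = 0.5381 / 0.9271 = 0.580

0.580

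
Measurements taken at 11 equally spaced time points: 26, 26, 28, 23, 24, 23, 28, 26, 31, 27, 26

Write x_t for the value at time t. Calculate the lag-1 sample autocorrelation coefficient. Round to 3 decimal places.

Mean x̄ = (26 + 26 + 28 + 23 + 24 + 23 + 28 + 26 + 31 + 27 + 26)/11 = 26.1818
Numerator Σ_{t=1}^{10}(x_t−x̄)(x_{t+1}−x̄) = 4.6033
Denominator Σ(x_t−x̄)² = 55.6364
r_1 = 4.6033 / 55.6364 = 0.083

0.083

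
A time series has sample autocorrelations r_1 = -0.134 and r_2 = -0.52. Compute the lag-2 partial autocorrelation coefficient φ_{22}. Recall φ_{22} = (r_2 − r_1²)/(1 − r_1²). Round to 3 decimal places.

φ_{22} = (r_2 − r_1²) / (1 − r_1²)
r_1² = (-0.134)² = 0.017956
Numerator = -0.52 − 0.0180 = -0.5380; denominator = 1 − 0.0180 = 0.9820
φ_{22} = -0.5380 / 0.9820 = -0.548

-0.548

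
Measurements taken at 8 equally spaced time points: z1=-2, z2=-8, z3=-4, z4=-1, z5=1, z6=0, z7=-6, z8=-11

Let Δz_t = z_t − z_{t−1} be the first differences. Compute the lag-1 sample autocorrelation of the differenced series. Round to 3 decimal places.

First differences Δz: -6, 4, 3, 2, -1, -6, -5
Mean of differences = -1.2857
Numerator Σ(Δz_t−Δz̄)(Δz_{t+1}−Δz̄) = 28.9184
Denominator Σ(Δz_t−Δz̄)² = 115.4286
r_1(Δz) = 28.9184 / 115.4286 = 0.251

0.251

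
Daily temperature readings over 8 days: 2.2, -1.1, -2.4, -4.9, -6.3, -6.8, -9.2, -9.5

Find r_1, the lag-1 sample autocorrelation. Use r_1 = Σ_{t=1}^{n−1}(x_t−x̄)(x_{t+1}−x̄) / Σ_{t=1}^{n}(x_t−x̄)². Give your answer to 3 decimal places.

Mean x̄ = (2.2 − 1.1 − 2.4 − 4.9 − 6.3 − 6.8 − 9.2 − 9.5)/8 = -4.7500
Deviations from mean: 6.9500, 3.6500, 2.3500, -0.1500, -1.5500, -2.0500, -4.4500, -4.7500
Σ(x_t−x̄)(x_{t+1}−x̄) = (25.3675) + (8.5775) + (-0.3525) + (0.2325) + (3.1775) + (9.1225) + (21.1375) = 67.2625
Denominator Σ(x_t−x̄)² = 116.1400
r_1 = 67.2625 / 116.1400 = 0.579

0.579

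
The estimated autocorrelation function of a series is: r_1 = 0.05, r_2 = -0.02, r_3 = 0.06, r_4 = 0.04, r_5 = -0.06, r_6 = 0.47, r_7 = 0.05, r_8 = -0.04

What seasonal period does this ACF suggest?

6

The largest autocorrelation is r_6 = 0.47; the remaining lags stay at or below 0.06.
The dominant spike at lag 6 indicates a seasonal period of 6.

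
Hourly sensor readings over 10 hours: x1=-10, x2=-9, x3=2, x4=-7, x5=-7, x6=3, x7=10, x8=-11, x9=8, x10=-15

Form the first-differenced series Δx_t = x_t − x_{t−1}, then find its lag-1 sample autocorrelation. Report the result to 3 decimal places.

First differences Δx: 1, 11, -9, 0, 10, 7, -21, 19, -23
Mean of differences = -0.5556
Numerator Σ(Δx_t−Δx̄)(Δx_{t+1}−Δx̄) = -991.8642
Denominator Σ(Δx_t−Δx̄)² = 1680.2222
r_1(Δx) = -991.8642 / 1680.2222 = -0.590

-0.590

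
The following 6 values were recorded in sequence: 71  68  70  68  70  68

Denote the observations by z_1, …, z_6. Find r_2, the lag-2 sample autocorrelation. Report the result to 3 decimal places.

0.560

Mean z̄ = (71 + 68 + 70 + 68 + 70 + 68)/6 = 69.1667
Numerator Σ_{t=1}^{4}(z_t−z̄)(z_{t+2}−z̄) = 4.9444
Denominator Σ(z_t−z̄)² = 8.8333
r_2 = 4.9444 / 8.8333 = 0.560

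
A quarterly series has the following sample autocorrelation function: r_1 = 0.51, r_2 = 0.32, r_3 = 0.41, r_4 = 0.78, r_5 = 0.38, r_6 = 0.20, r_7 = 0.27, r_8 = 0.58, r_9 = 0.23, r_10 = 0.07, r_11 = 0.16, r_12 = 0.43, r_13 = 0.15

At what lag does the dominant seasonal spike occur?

4

The largest autocorrelation is r_4 = 0.78, with a weaker echo at lag 8 (0.58); the remaining lags stay at or below 0.51. The elevated value at lag 1 (0.51), dropping to 0.32 at lag 2, reflects decaying short-term dependence rather than seasonality.
The dominant spike at lag 4 indicates a seasonal period of 4.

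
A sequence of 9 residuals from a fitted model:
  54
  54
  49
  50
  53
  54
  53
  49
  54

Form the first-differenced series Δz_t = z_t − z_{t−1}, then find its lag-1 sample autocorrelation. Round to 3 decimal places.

First differences Δz: 0, -5, 1, 3, 1, -1, -4, 5
Mean of differences = 0.0000
Numerator Σ(Δz_t−Δz̄)(Δz_{t+1}−Δz̄) = -16.0000
Denominator Σ(Δz_t−Δz̄)² = 78.0000
r_1(Δz) = -16.0000 / 78.0000 = -0.205

-0.205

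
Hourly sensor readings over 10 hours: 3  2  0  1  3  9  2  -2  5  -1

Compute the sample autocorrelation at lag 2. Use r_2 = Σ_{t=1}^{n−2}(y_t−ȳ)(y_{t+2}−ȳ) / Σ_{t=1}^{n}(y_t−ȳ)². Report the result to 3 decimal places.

-0.304

Mean ȳ = (3 + 2 + 0 + 1 + 3 + 9 + 2 − 2 + 5 − 1)/10 = 2.2000
Numerator Σ_{t=1}^{8}(y_t−ȳ)(y_{t+2}−ȳ) = -27.2800
Denominator Σ(y_t−ȳ)² = 89.6000
r_2 = -27.2800 / 89.6000 = -0.304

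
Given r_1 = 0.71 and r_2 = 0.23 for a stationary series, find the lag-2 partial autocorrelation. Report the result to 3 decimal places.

φ_{22} = (r_2 − r_1²) / (1 − r_1²)
r_1² = (0.71)² = 0.5041
Numerator = 0.23 − 0.5041 = -0.2741; denominator = 1 − 0.5041 = 0.4959
φ_{22} = -0.2741 / 0.4959 = -0.553

-0.553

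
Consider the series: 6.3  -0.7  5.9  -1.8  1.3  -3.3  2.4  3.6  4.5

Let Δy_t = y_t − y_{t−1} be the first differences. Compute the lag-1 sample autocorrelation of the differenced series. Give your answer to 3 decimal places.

First differences Δy: -7.0, 6.6, -7.7, 3.1, -4.6, 5.7, 1.2, 0.9
Mean of differences = -0.2250
Numerator Σ(Δy_t−Δȳ)(Δy_{t+1}−Δȳ) = -152.5331
Denominator Σ(Δy_t−Δȳ)² = 216.9550
r_1(Δy) = -152.5331 / 216.9550 = -0.703

-0.703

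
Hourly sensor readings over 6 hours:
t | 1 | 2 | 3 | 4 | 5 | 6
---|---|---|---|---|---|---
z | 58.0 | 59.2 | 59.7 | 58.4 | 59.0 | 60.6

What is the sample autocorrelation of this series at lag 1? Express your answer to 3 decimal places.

-0.127

Mean z̄ = (58.0 + 59.2 + 59.7 + 58.4 + 59.0 + 60.6)/6 = 59.1500
Numerator Σ_{t=1}^{5}(z_t−z̄)(z_{t+1}−z̄) = -0.5475
Denominator Σ(z_t−z̄)² = 4.3150
r_1 = -0.5475 / 4.3150 = -0.127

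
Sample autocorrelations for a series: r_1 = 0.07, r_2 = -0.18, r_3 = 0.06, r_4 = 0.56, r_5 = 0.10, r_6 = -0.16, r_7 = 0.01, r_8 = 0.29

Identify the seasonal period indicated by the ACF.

The largest autocorrelation is r_4 = 0.56, with a weaker echo at lag 8 (0.29); the remaining lags stay at or below 0.10.
The dominant spike at lag 4 indicates a seasonal period of 4.

4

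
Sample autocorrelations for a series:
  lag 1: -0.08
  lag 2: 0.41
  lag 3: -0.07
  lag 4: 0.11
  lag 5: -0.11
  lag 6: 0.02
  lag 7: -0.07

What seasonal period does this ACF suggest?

2

The largest autocorrelation is r_2 = 0.41; the remaining lags stay at or below 0.11.
The dominant spike at lag 2 indicates a seasonal period of 2.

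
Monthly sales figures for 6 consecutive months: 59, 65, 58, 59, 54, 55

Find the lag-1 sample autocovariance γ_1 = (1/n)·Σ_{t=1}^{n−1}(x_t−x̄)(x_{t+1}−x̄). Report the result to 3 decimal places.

2.259

Mean x̄ = (59 + 65 + 58 + 59 + 54 + 55)/6 = 58.3333
Σ_{t=1}^{5}(x_t−x̄)(x_{t+1}−x̄) = 13.5556
γ_1 = 13.5556 / 6 = 2.259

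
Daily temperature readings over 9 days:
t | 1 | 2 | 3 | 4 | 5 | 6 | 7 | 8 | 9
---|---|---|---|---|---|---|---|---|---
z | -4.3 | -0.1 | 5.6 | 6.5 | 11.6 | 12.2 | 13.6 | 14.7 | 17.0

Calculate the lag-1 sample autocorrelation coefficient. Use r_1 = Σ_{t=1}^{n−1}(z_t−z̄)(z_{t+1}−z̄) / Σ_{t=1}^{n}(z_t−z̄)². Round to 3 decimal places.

Mean z̄ = (-4.3 − 0.1 + 5.6 + 6.5 + 11.6 + 12.2 + 13.6 + 14.7 + 17.0)/9 = 8.5333
Numerator Σ_{t=1}^{8}(z_t−z̄)(z_{t+1}−z̄) = 249.1256
Denominator Σ(z_t−z̄)² = 410.2000
r_1 = 249.1256 / 410.2000 = 0.607

0.607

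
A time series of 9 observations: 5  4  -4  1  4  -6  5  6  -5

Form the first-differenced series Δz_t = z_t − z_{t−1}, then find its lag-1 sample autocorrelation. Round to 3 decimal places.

First differences Δz: -1, -8, 5, 3, -10, 11, 1, -11
Mean of differences = -1.2500
Numerator Σ(Δz_t−Δz̄)(Δz_{t+1}−Δz̄) = -156.0625
Denominator Σ(Δz_t−Δz̄)² = 429.5000
r_1(Δz) = -156.0625 / 429.5000 = -0.363

-0.363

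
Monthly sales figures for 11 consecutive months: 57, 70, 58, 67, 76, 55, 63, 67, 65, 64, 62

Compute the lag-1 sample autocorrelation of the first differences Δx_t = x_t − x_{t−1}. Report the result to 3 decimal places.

-0.508

First differences Δx: 13, -12, 9, 9, -21, 8, 4, -2, -1, -2
Mean of differences = 0.5000
Numerator Σ(Δx_t−Δx̄)(Δx_{t+1}−Δx̄) = -509.2500
Denominator Σ(Δx_t−Δx̄)² = 1002.5000
r_1(Δx) = -509.2500 / 1002.5000 = -0.508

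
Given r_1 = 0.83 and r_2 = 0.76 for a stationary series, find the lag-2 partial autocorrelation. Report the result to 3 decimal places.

0.229

φ_{22} = (r_2 − r_1²) / (1 − r_1²)
r_1² = (0.83)² = 0.6889
Numerator = 0.76 − 0.6889 = 0.0711; denominator = 1 − 0.6889 = 0.3111
φ_{22} = 0.0711 / 0.3111 = 0.229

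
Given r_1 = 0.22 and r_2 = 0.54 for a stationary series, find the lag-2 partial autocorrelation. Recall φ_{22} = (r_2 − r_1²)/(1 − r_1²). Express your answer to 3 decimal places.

0.517

φ_{22} = (r_2 − r_1²) / (1 − r_1²)
r_1² = (0.22)² = 0.0484
Numerator = 0.54 − 0.0484 = 0.4916; denominator = 1 − 0.0484 = 0.9516
φ_{22} = 0.4916 / 0.9516 = 0.517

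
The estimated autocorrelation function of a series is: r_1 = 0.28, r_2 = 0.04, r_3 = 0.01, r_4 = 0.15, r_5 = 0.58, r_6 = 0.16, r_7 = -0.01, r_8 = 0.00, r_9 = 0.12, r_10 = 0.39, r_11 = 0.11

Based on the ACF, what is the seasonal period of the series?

The largest autocorrelation is r_5 = 0.58, with a weaker echo at lag 10 (0.39); the remaining lags stay at or below 0.28. The elevated value at lag 1 (0.28), dropping to 0.04 at lag 2, reflects decaying short-term dependence rather than seasonality.
The dominant spike at lag 5 indicates a seasonal period of 5.

5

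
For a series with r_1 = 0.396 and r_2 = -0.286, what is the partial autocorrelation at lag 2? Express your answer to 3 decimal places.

-0.525

φ_{22} = (r_2 − r_1²) / (1 − r_1²)
r_1² = (0.396)² = 0.156816
Numerator = -0.286 − 0.1568 = -0.4428; denominator = 1 − 0.1568 = 0.8432
φ_{22} = -0.4428 / 0.8432 = -0.525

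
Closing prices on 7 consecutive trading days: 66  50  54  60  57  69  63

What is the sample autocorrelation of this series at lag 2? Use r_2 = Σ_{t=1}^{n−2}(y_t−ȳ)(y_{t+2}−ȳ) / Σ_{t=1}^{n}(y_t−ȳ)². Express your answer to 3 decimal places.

Mean ȳ = (66 + 50 + 54 + 60 + 57 + 69 + 63)/7 = 59.8571
Deviations from mean: 6.1429, -9.8571, -5.8571, 0.1429, -2.8571, 9.1429, 3.1429
Numerator Σ_{t=1}^{5}(y_t−ȳ)(y_{t+2}−ȳ) = -28.3265
Denominator Σ(y_t−ȳ)² = 270.8571
r_2 = -28.3265 / 270.8571 = -0.105

-0.105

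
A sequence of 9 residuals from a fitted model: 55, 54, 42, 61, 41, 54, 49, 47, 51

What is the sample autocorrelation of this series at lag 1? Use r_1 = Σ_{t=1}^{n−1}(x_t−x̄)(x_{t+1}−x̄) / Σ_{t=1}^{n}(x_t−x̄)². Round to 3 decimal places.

-0.717

Mean x̄ = (55 + 54 + 42 + 61 + 41 + 54 + 49 + 47 + 51)/9 = 50.4444
Numerator Σ_{t=1}^{8}(x_t−x̄)(x_{t+1}−x̄) = -238.3086
Denominator Σ(x_t−x̄)² = 332.2222
r_1 = -238.3086 / 332.2222 = -0.717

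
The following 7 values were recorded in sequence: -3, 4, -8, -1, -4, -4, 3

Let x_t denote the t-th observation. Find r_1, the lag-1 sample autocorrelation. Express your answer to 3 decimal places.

-0.520

Mean x̄ = (-3 + 4 − 8 − 1 − 4 − 4 + 3)/7 = -1.8571
Deviations from mean: -1.1429, 5.8571, -6.1429, 0.8571, -2.1429, -2.1429, 4.8571
Σ(x_t−x̄)(x_{t+1}−x̄) = (-6.6939) + (-35.9796) + (-5.2653) + (-1.8367) + (4.5918) + (-10.4082) = -55.5918
Denominator Σ(x_t−x̄)² = 106.8571
r_1 = -55.5918 / 106.8571 = -0.520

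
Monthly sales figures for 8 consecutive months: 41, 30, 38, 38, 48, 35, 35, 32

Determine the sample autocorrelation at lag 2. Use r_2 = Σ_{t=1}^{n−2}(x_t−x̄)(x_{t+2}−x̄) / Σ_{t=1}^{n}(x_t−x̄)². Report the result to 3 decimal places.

Mean x̄ = (41 + 30 + 38 + 38 + 48 + 35 + 35 + 32)/8 = 37.1250
Deviations from mean: 3.8750, -7.1250, 0.8750, 0.8750, 10.8750, -2.1250, -2.1250, -5.1250
Σ(x_t−x̄)(x_{t+2}−x̄) = (3.3906) + (-6.2344) + (9.5156) + (-1.8594) + (-23.1094) + (10.8906) = -7.4063
Denominator Σ(x_t−x̄)² = 220.8750
r_2 = -7.4063 / 220.8750 = -0.034

-0.034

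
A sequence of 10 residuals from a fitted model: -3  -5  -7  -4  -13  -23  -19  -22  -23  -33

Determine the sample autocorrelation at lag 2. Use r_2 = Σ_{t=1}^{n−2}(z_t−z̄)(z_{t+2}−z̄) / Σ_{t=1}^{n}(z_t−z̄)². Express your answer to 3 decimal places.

0.358

Mean z̄ = (-3 − 5 − 7 − 4 − 13 − 23 − 19 − 22 − 23 − 33)/10 = -15.2000
Numerator Σ_{t=1}^{8}(z_t−z̄)(z_{t+2}−z̄) = 340.3200
Denominator Σ(z_t−z̄)² = 949.6000
r_2 = 340.3200 / 949.6000 = 0.358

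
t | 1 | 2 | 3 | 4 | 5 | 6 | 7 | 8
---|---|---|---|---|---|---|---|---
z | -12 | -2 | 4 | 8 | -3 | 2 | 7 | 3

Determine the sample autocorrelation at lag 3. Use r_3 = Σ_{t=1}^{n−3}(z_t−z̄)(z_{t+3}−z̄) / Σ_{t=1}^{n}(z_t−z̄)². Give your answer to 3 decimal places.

Mean z̄ = (-12 − 2 + 4 + 8 − 3 + 2 + 7 + 3)/8 = 0.8750
Numerator Σ_{t=1}^{5}(z_t−z̄)(z_{t+3}−z̄) = -41.6719
Denominator Σ(z_t−z̄)² = 292.8750
r_3 = -41.6719 / 292.8750 = -0.142

-0.142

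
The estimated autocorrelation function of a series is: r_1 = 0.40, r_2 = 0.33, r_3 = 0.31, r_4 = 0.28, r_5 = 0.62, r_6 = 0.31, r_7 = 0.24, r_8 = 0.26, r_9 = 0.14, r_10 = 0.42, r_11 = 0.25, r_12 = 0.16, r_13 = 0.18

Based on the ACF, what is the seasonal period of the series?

The largest autocorrelation is r_5 = 0.62, with a weaker echo at lag 10 (0.42); the remaining lags stay at or below 0.40. The elevated value at lag 1 (0.40), dropping to 0.33 at lag 2, reflects decaying short-term dependence rather than seasonality.
The dominant spike at lag 5 indicates a seasonal period of 5.

5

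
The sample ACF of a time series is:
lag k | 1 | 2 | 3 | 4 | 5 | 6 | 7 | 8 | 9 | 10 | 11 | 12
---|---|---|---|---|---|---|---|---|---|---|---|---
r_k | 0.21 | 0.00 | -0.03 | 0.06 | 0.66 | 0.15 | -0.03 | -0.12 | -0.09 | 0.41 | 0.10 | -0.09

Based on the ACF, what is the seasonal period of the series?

The largest autocorrelation is r_5 = 0.66, with a weaker echo at lag 10 (0.41); the remaining lags stay at or below 0.21. The elevated value at lag 1 (0.21), dropping to 0.00 at lag 2, reflects decaying short-term dependence rather than seasonality.
The dominant spike at lag 5 indicates a seasonal period of 5.

5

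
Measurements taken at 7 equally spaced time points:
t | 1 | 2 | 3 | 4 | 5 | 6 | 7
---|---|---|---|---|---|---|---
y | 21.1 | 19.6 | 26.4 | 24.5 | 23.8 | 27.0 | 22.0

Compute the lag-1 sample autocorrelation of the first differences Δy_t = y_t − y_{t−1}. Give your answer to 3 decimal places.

-0.469

First differences Δy: -1.5, 6.8, -1.9, -0.7, 3.2, -5.0
Mean of differences = 0.1500
Numerator Σ(Δy_t−Δȳ)(Δy_{t+1}−Δȳ) = -41.1625
Denominator Σ(Δy_t−Δȳ)² = 87.6950
r_1(Δy) = -41.1625 / 87.6950 = -0.469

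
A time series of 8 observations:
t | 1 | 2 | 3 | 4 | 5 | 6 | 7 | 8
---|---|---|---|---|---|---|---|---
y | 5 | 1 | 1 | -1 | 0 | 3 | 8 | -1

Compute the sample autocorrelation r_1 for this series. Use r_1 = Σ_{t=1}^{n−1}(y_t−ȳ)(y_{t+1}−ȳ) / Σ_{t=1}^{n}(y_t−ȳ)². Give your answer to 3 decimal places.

Mean ȳ = (5 + 1 + 1 − 1 + 0 + 3 + 8 − 1)/8 = 2.0000
Deviations from mean: 3.0000, -1.0000, -1.0000, -3.0000, -2.0000, 1.0000, 6.0000, -3.0000
Numerator Σ_{t=1}^{7}(y_t−ȳ)(y_{t+1}−ȳ) = -7.0000
Denominator Σ(y_t−ȳ)² = 70.0000
r_1 = -7.0000 / 70.0000 = -0.100

-0.100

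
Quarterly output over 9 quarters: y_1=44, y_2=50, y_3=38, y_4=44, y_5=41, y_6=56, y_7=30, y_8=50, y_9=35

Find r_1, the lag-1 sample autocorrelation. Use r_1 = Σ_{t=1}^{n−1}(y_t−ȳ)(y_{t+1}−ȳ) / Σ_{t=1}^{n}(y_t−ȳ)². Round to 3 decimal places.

Mean ȳ = (44 + 50 + 38 + 44 + 41 + 56 + 30 + 50 + 35)/9 = 43.1111
Numerator Σ_{t=1}^{8}(y_t−ȳ)(y_{t+1}−ȳ) = -377.9012
Denominator Σ(y_t−ȳ)² = 530.8889
r_1 = -377.9012 / 530.8889 = -0.712

-0.712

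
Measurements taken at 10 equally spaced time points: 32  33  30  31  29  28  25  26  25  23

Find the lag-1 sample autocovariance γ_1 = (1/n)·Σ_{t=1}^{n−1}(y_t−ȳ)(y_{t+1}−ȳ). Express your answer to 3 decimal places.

Mean ȳ = (32 + 33 + 30 + 31 + 29 + 28 + 25 + 26 + 25 + 23)/10 = 28.2000
Σ_{t=1}^{9}(y_t−ȳ)(y_{t+1}−ȳ) = 65.3600
γ_1 = 65.3600 / 10 = 6.536

6.536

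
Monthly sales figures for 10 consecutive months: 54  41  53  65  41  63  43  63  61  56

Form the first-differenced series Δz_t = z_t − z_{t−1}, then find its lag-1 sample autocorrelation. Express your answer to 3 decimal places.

First differences Δz: -13, 12, 12, -24, 22, -20, 20, -2, -5
Mean of differences = 0.2222
Numerator Σ(Δz_t−Δz̄)(Δz_{t+1}−Δz̄) = -1702.4938
Denominator Σ(Δz_t−Δz̄)² = 2345.5556
r_1(Δz) = -1702.4938 / 2345.5556 = -0.726

-0.726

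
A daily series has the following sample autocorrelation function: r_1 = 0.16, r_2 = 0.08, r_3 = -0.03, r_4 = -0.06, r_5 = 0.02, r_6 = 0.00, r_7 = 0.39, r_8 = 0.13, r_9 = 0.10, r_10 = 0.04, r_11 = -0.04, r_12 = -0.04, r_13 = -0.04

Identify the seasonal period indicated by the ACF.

7

The largest autocorrelation is r_7 = 0.39; the remaining lags stay at or below 0.16.
The dominant spike at lag 7 indicates a seasonal period of 7.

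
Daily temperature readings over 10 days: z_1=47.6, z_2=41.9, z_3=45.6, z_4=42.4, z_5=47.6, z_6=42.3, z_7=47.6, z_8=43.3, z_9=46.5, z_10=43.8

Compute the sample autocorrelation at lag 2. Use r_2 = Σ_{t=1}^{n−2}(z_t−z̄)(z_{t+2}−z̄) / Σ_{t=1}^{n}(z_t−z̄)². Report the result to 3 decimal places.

0.696

Mean z̄ = (47.6 + 41.9 + 45.6 + 42.4 + 47.6 + 42.3 + 47.6 + 43.3 + 46.5 + 43.8)/10 = 44.8600
Numerator Σ_{t=1}^{8}(z_t−z̄)(z_{t+2}−z̄) = 35.2828
Denominator Σ(z_t−z̄)² = 50.6840
r_2 = 35.2828 / 50.6840 = 0.696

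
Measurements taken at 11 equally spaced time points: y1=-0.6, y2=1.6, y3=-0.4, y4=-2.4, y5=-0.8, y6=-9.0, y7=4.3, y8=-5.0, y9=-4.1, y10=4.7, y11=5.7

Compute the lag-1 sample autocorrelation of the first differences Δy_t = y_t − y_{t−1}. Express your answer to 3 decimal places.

-0.578

First differences Δy: 2.2, -2.0, -2.0, 1.6, -8.2, 13.3, -9.3, 0.9, 8.8, 1.0
Mean of differences = 0.6300
Numerator Σ(Δy_t−Δȳ)(Δy_{t+1}−Δȳ) = -243.4699
Denominator Σ(Δy_t−Δȳ)² = 421.3010
r_1(Δy) = -243.4699 / 421.3010 = -0.578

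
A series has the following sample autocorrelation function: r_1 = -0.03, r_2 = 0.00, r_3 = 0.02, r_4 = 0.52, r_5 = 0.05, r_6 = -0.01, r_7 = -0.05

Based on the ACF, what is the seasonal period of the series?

4

The largest autocorrelation is r_4 = 0.52; the remaining lags stay at or below 0.05.
The dominant spike at lag 4 indicates a seasonal period of 4.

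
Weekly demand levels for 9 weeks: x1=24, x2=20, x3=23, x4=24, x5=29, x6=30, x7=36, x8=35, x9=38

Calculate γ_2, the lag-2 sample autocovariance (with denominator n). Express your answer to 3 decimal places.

15.359

Mean x̄ = (24 + 20 + 23 + 24 + 29 + 30 + 36 + 35 + 38)/9 = 28.7778
Σ_{t=1}^{7}(x_t−x̄)(x_{t+2}−x̄) = 138.2346
γ_2 = 138.2346 / 9 = 15.359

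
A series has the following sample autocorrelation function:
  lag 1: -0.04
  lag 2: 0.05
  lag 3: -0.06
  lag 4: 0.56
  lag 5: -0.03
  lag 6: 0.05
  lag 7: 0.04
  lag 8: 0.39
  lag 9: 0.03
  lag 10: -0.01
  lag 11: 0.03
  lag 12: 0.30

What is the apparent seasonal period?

The largest autocorrelation is r_4 = 0.56, with weaker echoes at lags 8 (0.39) and 12 (0.30); the remaining lags stay at or below 0.05.
The dominant spike at lag 4 indicates a seasonal period of 4.

4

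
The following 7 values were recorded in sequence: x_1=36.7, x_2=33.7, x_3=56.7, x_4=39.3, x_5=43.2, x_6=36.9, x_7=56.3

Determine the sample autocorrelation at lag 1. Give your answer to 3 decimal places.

Mean x̄ = (36.7 + 33.7 + 56.7 + 39.3 + 43.2 + 36.9 + 56.3)/7 = 43.2571
Deviations from mean: -6.5571, -9.5571, 13.4429, -3.9571, -0.0571, -6.3571, 13.0429
Σ(x_t−x̄)(x_{t+1}−x̄) = (62.6676) + (-128.4753) + (-53.1953) + (0.2261) + (0.3633) + (-82.9153) = -201.3290
Denominator Σ(x_t−x̄)² = 541.2371
r_1 = -201.3290 / 541.2371 = -0.372

-0.372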